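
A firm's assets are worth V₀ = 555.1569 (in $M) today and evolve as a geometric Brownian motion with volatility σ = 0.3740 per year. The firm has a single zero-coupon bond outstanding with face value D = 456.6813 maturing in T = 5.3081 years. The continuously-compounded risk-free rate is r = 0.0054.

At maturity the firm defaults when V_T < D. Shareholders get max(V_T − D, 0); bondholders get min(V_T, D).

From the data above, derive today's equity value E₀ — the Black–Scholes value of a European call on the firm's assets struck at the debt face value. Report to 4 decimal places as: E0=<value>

E0=227.4453

With assets at 555.1569 and a single debt payment of 456.6813 at 5.3081 years:
d₁ = [ln(V₀/D) + (r + σ²/2)T] / (σ√T)
   = [ln(555.1569/456.6813) + (0.0054 + 0.5·0.3740²)·5.3081] / (0.3740·√5.3081)
   = [0.195265 + 0.399902] / 0.861670 = 0.690713
d₂ = d₁ − σ√T = 0.690713 − 0.861670 = -0.170958
N(d₁) = 0.755127,  N(d₂) = 0.432129,  e^(−rT) = 0.971743
E₀ = V₀·N(d₁) − D·e^(−rT)·N(d₂)
   = 555.1569·0.755127 − 456.6813·0.971743·0.432129 = 227.445260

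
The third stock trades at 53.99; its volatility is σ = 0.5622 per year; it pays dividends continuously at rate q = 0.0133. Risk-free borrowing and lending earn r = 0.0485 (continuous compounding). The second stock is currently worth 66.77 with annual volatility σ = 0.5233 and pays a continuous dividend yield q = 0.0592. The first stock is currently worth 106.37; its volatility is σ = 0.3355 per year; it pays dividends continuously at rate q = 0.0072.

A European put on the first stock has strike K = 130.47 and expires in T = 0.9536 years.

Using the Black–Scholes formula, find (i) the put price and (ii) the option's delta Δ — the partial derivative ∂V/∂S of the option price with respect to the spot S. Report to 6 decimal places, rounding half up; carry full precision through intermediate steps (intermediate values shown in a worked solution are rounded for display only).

price = 26.278429
Δ = -0.628483

σ√T = 0.3355·√0.9536 = 0.327624
d₁ = (ln(S/K) + (r−q+σ²/2)T) / (σ√T) = (ln(106.37/130.47) + (0.0485−0.0072+0.3355²/2)·0.9536) / 0.327624 = (-0.204220 + 0.093052) / 0.327624 = -0.339314
d₂ = d₁ − σ√T = -0.339314 − 0.327624 = -0.666938
e^{−rT} = 0.954804
e^{−qT} = 0.993158
N(−d₁) = 0.632813,  N(−d₂) = 0.747594
Put price V = K·e^{−rT}·N(−d₂) − S·e^{−qT}·N(−d₁) = 93.130204 − 66.851775 = 26.278429
Δ = −e^{−qT}·N(−d₁) = -0.628483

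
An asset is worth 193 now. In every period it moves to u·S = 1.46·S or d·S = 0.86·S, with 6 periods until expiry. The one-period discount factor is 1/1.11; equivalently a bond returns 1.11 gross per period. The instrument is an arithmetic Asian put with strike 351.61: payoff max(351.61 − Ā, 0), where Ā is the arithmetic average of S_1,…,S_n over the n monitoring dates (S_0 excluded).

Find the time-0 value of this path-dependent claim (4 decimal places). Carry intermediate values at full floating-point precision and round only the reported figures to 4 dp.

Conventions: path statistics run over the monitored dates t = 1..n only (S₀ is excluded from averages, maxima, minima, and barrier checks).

price = 52.4305

Under the martingale measure an up-move has probability p* = 0.4167; value the claim as the probability-weighted average of per-path payoffs, discounted 6 periods at R = 1.11.
Enumerate all 2^6 = 64 price paths (U = up ×1.46, D = down ×0.86); each path with k up-moves has probability p*^k·(1−p*)^(6−k).
DDDDDD: Ā=117.6547, payoff=233.9553, prob=0.039400
UDDDDD: Ā=199.7393, payoff=151.8707, prob=0.028143
DUDDDD: Ā=180.4393, payoff=171.1707, prob=0.028143
UUDDDD: Ā=306.3272, payoff=45.2828, prob=0.020102
DDUDDD: Ā=163.8413, payoff=187.7687, prob=0.028143
UDUDDD: Ā=278.1492, payoff=73.4608, prob=0.020102
DUUDDD: Ā=258.8492, payoff=92.7608, prob=0.020102
UUUDDD: Ā=439.4417, payoff=0.0000, prob=0.014359
DDDUDD: Ā=149.5671, payoff=202.0429, prob=0.028143
UDDUDD: Ā=253.9162, payoff=97.6938, prob=0.020102
DUDUDD: Ā=234.6162, payoff=116.9938, prob=0.020102
UUDUDD: Ā=398.3019, payoff=0.0000, prob=0.014359
DDUUDD: Ā=218.0182, payoff=133.5918, prob=0.020102
UDUUDD: Ā=370.1239, payoff=0.0000, prob=0.014359
DUUUDD: Ā=350.8239, payoff=0.7861, prob=0.014359
UUUUDD: Ā=595.5847, payoff=0.0000, prob=0.010256
DDDDUD: Ā=137.2912, payoff=214.3188, prob=0.028143
UDDDUD: Ā=233.0757, payoff=118.5343, prob=0.020102
DUDDUD: Ā=213.7757, payoff=137.8343, prob=0.020102
UUDDUD: Ā=362.9216, payoff=0.0000, prob=0.014359
DDUDUD: Ā=197.1777, payoff=154.4323, prob=0.020102
UDUDUD: Ā=334.7436, payoff=16.8664, prob=0.014359
DUUDUD: Ā=315.4436, payoff=36.1664, prob=0.014359
UUUDUD: Ā=535.5205, payoff=0.0000, prob=0.010256
DDDUUD: Ā=182.9034, payoff=168.7066, prob=0.020102
UDDUUD: Ā=310.5105, payoff=41.0995, prob=0.014359
DUDUUD: Ā=291.2105, payoff=60.3995, prob=0.014359
UUDUUD: Ā=494.3806, payoff=0.0000, prob=0.010256
DDUUUD: Ā=274.6125, payoff=76.9975, prob=0.014359
UDUUUD: Ā=466.2026, payoff=0.0000, prob=0.010256
DUUUUD: Ā=446.9026, payoff=0.0000, prob=0.010256
UUUUUD: Ā=758.6951, payoff=0.0000, prob=0.007326
DDDDDU: Ā=126.7339, payoff=224.8761, prob=0.028143
UDDDDU: Ā=215.1529, payoff=136.4571, prob=0.020102
DUDDDU: Ā=195.8529, payoff=155.7571, prob=0.020102
UUDDDU: Ā=332.4945, payoff=19.1155, prob=0.014359
DDUDDU: Ā=179.2549, payoff=172.3551, prob=0.020102
UDUDDU: Ā=304.3165, payoff=47.2935, prob=0.014359
DUUDDU: Ā=285.0165, payoff=66.5935, prob=0.014359
UUUDDU: Ā=483.8652, payoff=0.0000, prob=0.010256
DDDUDU: Ā=164.9807, payoff=186.6293, prob=0.020102
UDDUDU: Ā=280.0834, payoff=71.5266, prob=0.014359
DUDUDU: Ā=260.7834, payoff=90.8266, prob=0.014359
UUDUDU: Ā=442.7254, payoff=0.0000, prob=0.010256
DDUUDU: Ā=244.1854, payoff=107.4246, prob=0.014359
UDUUDU: Ā=414.5474, payoff=0.0000, prob=0.010256
DUUUDU: Ā=395.2474, payoff=0.0000, prob=0.010256
UUUUDU: Ā=671.0013, payoff=0.0000, prob=0.007326
DDDDUU: Ā=152.7048, payoff=198.9052, prob=0.020102
UDDDUU: Ā=259.2430, payoff=92.3670, prob=0.014359
DUDDUU: Ā=239.9430, payoff=111.6670, prob=0.014359
UUDDUU: Ā=407.3451, payoff=0.0000, prob=0.010256
DDUDUU: Ā=223.3450, payoff=128.2650, prob=0.014359
UDUDUU: Ā=379.1671, payoff=0.0000, prob=0.010256
DUUDUU: Ā=359.8671, payoff=0.0000, prob=0.010256
UUUDUU: Ā=610.9371, payoff=0.0000, prob=0.007326
DDDUUU: Ā=209.0707, payoff=142.5393, prob=0.014359
UDDUUU: Ā=354.9340, payoff=0.0000, prob=0.010256
DUDUUU: Ā=335.6340, payoff=15.9760, prob=0.010256
UUDUUU: Ā=569.7972, payoff=0.0000, prob=0.007326
DDUUUU: Ā=319.0360, payoff=32.5740, prob=0.010256
UDUUUU: Ā=541.6192, payoff=0.0000, prob=0.007326
DUUUUU: Ā=522.3192, payoff=0.0000, prob=0.007326
UUUUUU: Ā=886.7280, payoff=0.0000, prob=0.005233
Price = Σ prob·payoff / R^6 = 98.066715 / 1.870415 = 52.4305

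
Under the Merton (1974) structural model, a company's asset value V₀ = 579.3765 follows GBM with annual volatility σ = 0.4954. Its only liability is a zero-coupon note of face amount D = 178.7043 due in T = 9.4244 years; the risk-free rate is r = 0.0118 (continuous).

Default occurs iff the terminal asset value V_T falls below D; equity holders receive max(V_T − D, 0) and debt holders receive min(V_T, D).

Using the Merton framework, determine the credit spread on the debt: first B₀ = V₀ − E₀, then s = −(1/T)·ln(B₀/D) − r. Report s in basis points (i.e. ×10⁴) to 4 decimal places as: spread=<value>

With assets at 579.3765 and a single debt payment of 178.7043 at 9.4244 years:
d₁ = [ln(V₀/D) + (r + σ²/2)T] / (σ√T)
   = [ln(579.3765/178.7043) + (0.0118 + 0.5·0.4954²)·9.4244] / (0.4954·√9.4244)
   = [1.176220 + 1.267682] / 1.520838 = 1.606944
d₂ = d₁ − σ√T = 1.606944 − 1.520838 = 0.086107
N(d₁) = 0.945967,  N(d₂) = 0.534309,  e^(−rT) = 0.894753
E₀ = V₀·N(d₁) − D·e^(−rT)·N(d₂)
   = 579.3765·0.945967 − 178.7043·0.894753·0.534309 = 462.636897
B₀ = V₀ − E₀ = 579.3765 − 462.636897 = 116.739603
spread = −(1/T)·ln(B₀/D) − r = −(1/9.4244)·ln(116.739603/178.7043) − 0.0118 = 0.03337918
in basis points: 0.03337918 × 10⁴ = 333.7918 bp

spread=333.7918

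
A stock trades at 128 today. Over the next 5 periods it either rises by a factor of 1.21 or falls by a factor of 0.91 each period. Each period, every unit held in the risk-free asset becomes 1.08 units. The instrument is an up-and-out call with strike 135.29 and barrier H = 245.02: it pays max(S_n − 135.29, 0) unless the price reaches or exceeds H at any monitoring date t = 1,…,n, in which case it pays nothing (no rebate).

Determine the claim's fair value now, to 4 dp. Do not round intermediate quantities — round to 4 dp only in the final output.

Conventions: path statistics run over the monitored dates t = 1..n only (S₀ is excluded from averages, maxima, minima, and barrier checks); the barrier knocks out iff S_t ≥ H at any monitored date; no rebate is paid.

price = 13.2613

Under the martingale measure an up-move has probability p* = 0.5667; value the claim as the probability-weighted average of per-path payoffs, discounted 5 periods at R = 1.08.
Enumerate all 2^5 = 32 price paths (U = up ×1.21, D = down ×0.91); each path with k up-moves has probability p*^k·(1−p*)^(5−k).
DDDDD: M=116.4800, payoff=0.0000, prob=0.015280
UDDDD: M=154.8800, payoff=0.0000, prob=0.019981
DUDDD: M=140.9408, payoff=0.0000, prob=0.019981
UUDDD: M=187.4048, payoff=5.9328, prob=0.026129
DDUDD: M=128.2561, payoff=0.0000, prob=0.019981
UDUDD: M=170.5384, payoff=5.9328, prob=0.026129
DUUDD: M=170.5384, payoff=5.9328, prob=0.026129
UUUDD: M=226.7598, payoff=52.4898, prob=0.034169
DDDUD: M=116.7131, payoff=0.0000, prob=0.019981
UDDUD: M=155.1899, payoff=5.9328, prob=0.026129
DUDUD: M=155.1899, payoff=5.9328, prob=0.026129
UUDUD: M=206.3514, payoff=52.4898, prob=0.034169
DDUUD: M=155.1899, payoff=5.9328, prob=0.026129
UDUUD: M=206.3514, payoff=52.4898, prob=0.034169
DUUUD: M=206.3514, payoff=52.4898, prob=0.034169
UUUUD: M=274.3794, payoff=0.0000, prob=0.044682
DDDDU: M=116.4800, payoff=0.0000, prob=0.019981
UDDDU: M=154.8800, payoff=5.9328, prob=0.026129
DUDDU: M=141.2228, payoff=5.9328, prob=0.026129
UUDDU: M=187.7798, payoff=52.4898, prob=0.034169
DDUDU: M=141.2228, payoff=5.9328, prob=0.026129
UDUDU: M=187.7798, payoff=52.4898, prob=0.034169
DUUDU: M=187.7798, payoff=52.4898, prob=0.034169
UUUDU: M=249.6852, payoff=0.0000, prob=0.044682
DDDUU: M=141.2228, payoff=5.9328, prob=0.026129
UDDUU: M=187.7798, payoff=52.4898, prob=0.034169
DUDUU: M=187.7798, payoff=52.4898, prob=0.034169
UUDUU: M=249.6852, payoff=0.0000, prob=0.044682
DDUUU: M=187.7798, payoff=52.4898, prob=0.034169
UDUUU: M=249.6852, payoff=0.0000, prob=0.044682
DUUUU: M=249.6852, payoff=0.0000, prob=0.044682
UUUUU: M=331.9990, payoff=0.0000, prob=0.058430
Price = Σ prob·payoff / R^5 = 19.485212 / 1.469328 = 13.2613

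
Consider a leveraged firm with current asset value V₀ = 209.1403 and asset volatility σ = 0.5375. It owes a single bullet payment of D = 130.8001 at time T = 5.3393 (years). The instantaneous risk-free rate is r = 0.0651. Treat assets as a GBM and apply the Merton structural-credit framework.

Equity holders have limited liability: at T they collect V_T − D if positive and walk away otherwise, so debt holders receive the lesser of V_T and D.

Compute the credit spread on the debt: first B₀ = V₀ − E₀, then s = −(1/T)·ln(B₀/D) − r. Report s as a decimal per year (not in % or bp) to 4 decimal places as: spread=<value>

spread=0.0559

With assets at 209.1403 and a single debt payment of 130.8001 at 5.3393 years:
d₁ = [ln(V₀/D) + (r + σ²/2)T] / (σ√T)
   = [ln(209.1403/130.8001) + (0.0651 + 0.5·0.5375²)·5.3393] / (0.5375·√5.3393)
   = [0.469335 + 1.118867] / 1.241997 = 1.278749
d₂ = d₁ − σ√T = 1.278749 − 1.241997 = 0.036751
N(d₁) = 0.899507,  N(d₂) = 0.514658,  e^(−rT) = 0.706390
E₀ = V₀·N(d₁) − D·e^(−rT)·N(d₂)
   = 209.1403·0.899507 − 130.8001·0.706390·0.514658 = 140.570922
B₀ = V₀ − E₀ = 209.1403 − 140.570922 = 68.569378
spread = −(1/T)·ln(B₀/D) − r = −(1/5.3393)·ln(68.569378/130.8001) − 0.0651 = 0.05585671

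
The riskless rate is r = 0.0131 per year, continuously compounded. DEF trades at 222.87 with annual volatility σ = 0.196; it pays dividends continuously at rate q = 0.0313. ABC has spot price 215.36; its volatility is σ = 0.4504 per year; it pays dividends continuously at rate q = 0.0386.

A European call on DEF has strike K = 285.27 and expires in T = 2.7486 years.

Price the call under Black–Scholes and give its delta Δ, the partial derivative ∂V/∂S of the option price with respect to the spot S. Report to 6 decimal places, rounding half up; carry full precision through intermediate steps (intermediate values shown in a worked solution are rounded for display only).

σ√T = 0.196·√2.7486 = 0.324946
d₁ = (ln(S/K) + (r−q+σ²/2)T) / (σ√T) = (ln(222.87/285.27) + (0.0131−0.0313+0.196²/2)·2.7486) / 0.324946 = (-0.246847 + 0.002771) / 0.324946 = -0.751129
d₂ = d₁ − σ√T = -0.751129 − 0.324946 = -1.076076
e^{−rT} = 0.964634
e^{−qT} = 0.917566
N(d₁) = 0.226287,  N(d₂) = 0.140947
Call price V = S·e^{−qT}·N(d₁) − K·e^{−rT}·N(d₂) = 46.275283 − 38.785855 = 7.489428
Δ = e^{−qT}·N(d₁) = 0.207634

price = 7.489428
Δ = 0.207634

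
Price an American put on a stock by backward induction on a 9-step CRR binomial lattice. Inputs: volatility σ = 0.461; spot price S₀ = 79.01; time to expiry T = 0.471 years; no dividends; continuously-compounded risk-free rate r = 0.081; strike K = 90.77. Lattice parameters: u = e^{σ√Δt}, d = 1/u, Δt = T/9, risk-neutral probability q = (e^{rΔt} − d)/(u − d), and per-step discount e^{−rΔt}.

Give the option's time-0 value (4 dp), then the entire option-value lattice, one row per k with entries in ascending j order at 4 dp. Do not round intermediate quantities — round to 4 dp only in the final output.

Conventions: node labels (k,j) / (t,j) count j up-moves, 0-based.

Δt=0.05233, u=1.11122, d=0.89991, q=0.49376, disc=e^(-rΔt)=0.99577
k=9 terminal: V=max(K-S,0) → 60.1875 53.0062 44.1387 33.1890 19.6681 2.9723 0.0000 0.0000 0.0000 0.0000
k=8: j=0 S=33.9840 intr=56.7860 cont=56.4020 V=56.7860[EX]; j=1 S=41.9640 intr=48.8060 cont=48.4221 V=48.8060[EX]; j=2 S=51.8177 intr=38.9523 cont=38.5683 V=38.9523[EX]; j=3 S=63.9853 intr=26.7847 cont=26.4007 V=26.7847[EX]; j=4 S=79.0100 intr=11.7600 cont=11.3760 V=11.7600[EX]; j=5 S=97.5627 intr=0.0000 cont=1.4983 V=1.4983[hold]; j=6 S=120.4719 intr=0.0000 cont=0.0000 V=0.0000[hold]; j=7 S=148.7605 intr=0.0000 cont=0.0000 V=0.0000[hold]; j=8 S=183.6917 intr=0.0000 cont=0.0000 V=0.0000[hold]
k=7: j=0 S=37.7638 intr=53.0062 cont=52.6223 V=53.0062[EX]; j=1 S=46.6313 intr=44.1387 cont=43.7548 V=44.1387[EX]; j=2 S=57.5810 intr=33.1890 cont=32.8050 V=33.1890[EX]; j=3 S=71.1019 intr=19.6681 cont=19.2842 V=19.6681[EX]; j=4 S=87.7977 intr=2.9723 cont=6.6649 V=6.6649[hold]; j=5 S=108.4139 intr=0.0000 cont=0.7553 V=0.7553[hold]; j=6 S=133.8711 intr=0.0000 cont=0.0000 V=0.0000[hold]; j=7 S=165.3060 intr=0.0000 cont=0.0000 V=0.0000[hold]
k=6: j=0 S=41.9640 intr=48.8060 cont=48.4221 V=48.8060[EX]; j=1 S=51.8177 intr=38.9523 cont=38.5683 V=38.9523[EX]; j=2 S=63.9853 intr=26.7847 cont=26.4007 V=26.7847[EX]; j=3 S=79.0100 intr=11.7600 cont=13.1916 V=13.1916[hold]; j=4 S=97.5627 intr=0.0000 cont=3.7311 V=3.7311[hold]; j=5 S=120.4719 intr=0.0000 cont=0.3807 V=0.3807[hold]; j=6 S=148.7605 intr=0.0000 cont=0.0000 V=0.0000[hold]
k=5: j=0 S=46.6313 intr=44.1387 cont=43.7548 V=44.1387[EX]; j=1 S=57.5810 intr=33.1890 cont=32.8050 V=33.1890[EX]; j=2 S=71.1019 intr=19.6681 cont=19.9880 V=19.9880[hold]; j=3 S=87.7977 intr=2.9723 cont=8.4843 V=8.4843[hold]; j=4 S=108.4139 intr=0.0000 cont=2.0680 V=2.0680[hold]; j=5 S=133.8711 intr=0.0000 cont=0.1919 V=0.1919[hold]
k=4: j=0 S=51.8177 intr=38.9523 cont=38.5683 V=38.9523[EX]; j=1 S=63.9853 intr=26.7847 cont=26.5580 V=26.7847[EX]; j=2 S=79.0100 intr=11.7600 cont=14.2474 V=14.2474[hold]; j=3 S=97.5627 intr=0.0000 cont=5.2937 V=5.2937[hold]; j=4 S=120.4719 intr=0.0000 cont=1.1369 V=1.1369[hold]
k=3: j=0 S=57.5810 intr=33.1890 cont=32.8050 V=33.1890[EX]; j=1 S=71.1019 intr=19.6681 cont=20.5071 V=20.5071[hold]; j=2 S=87.7977 intr=2.9723 cont=9.7848 V=9.7848[hold]; j=3 S=108.4139 intr=0.0000 cont=3.2275 V=3.2275[hold]
k=2: j=0 S=63.9853 intr=26.7847 cont=26.8133 V=26.8133[hold]; j=1 S=79.0100 intr=11.7600 cont=15.1485 V=15.1485[hold]; j=2 S=97.5627 intr=0.0000 cont=6.5194 V=6.5194[hold]
k=1: j=0 S=71.1019 intr=19.6681 cont=20.9646 V=20.9646[hold]; j=1 S=87.7977 intr=2.9723 cont=10.8417 V=10.8417[hold]
k=0: j=0 S=79.0100 intr=11.7600 cont=15.8988 V=15.8988[hold]

price = 15.8988
tree:
15.8988
20.9646 10.8417
26.8133 15.1485 6.5194
33.1890 20.5071 9.7848 3.2275
38.9523 26.7847 14.2474 5.2937 1.1369
44.1387 33.1890 19.9880 8.4843 2.0680 0.1919
48.8060 38.9523 26.7847 13.1916 3.7311 0.3807 0.0000
53.0062 44.1387 33.1890 19.6681 6.6649 0.7553 0.0000 0.0000
56.7860 48.8060 38.9523 26.7847 11.7600 1.4983 0.0000 0.0000 0.0000
60.1875 53.0062 44.1387 33.1890 19.6681 2.9723 0.0000 0.0000 0.0000 0.0000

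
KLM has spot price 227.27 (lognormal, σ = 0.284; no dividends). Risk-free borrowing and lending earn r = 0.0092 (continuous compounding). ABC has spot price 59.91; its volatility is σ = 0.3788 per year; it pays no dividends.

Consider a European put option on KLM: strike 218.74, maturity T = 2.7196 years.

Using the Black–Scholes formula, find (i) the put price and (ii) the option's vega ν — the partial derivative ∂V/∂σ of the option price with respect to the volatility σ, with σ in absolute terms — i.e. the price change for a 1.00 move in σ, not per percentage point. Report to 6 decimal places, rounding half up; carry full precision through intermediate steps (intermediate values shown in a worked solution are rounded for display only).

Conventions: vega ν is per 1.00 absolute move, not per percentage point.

price = 34.186499
ν = 139.666809

σ√T = 0.284·√2.7196 = 0.468350
d₁ = (ln(S/K) + (r+σ²/2)T) / (σ√T) = (ln(227.27/218.74) + (0.0092+0.284²/2)·2.7196) / 0.468350 = (0.038255 + 0.134696) / 0.468350 = 0.369278
d₂ = d₁ − σ√T = 0.369278 − 0.468350 = -0.099073
e^{−rT} = 0.975290
N(−d₁) = 0.355960,  N(−d₂) = 0.539460
Put price V = K·e^{−rT}·N(−d₂) − S·N(−d₁) = 115.085625 − 80.899126 = 34.186499
φ(d₁) = (1/√(2π))·e^{−d₁²/2} = 0.372648
ν = S·φ(d₁)·√T = 139.666809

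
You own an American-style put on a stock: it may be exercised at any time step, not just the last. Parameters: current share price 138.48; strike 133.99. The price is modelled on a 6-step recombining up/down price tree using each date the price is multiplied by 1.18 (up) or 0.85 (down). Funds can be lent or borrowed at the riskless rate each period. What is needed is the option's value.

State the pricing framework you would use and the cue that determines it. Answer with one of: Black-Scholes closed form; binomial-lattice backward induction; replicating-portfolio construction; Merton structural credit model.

Key observation: with exercise allowed before expiry on a discrete up/down model (6 steps from spot 138.48), the strike-133.99 put's value must be rolled back through the tree testing early exercise at each node.

framework: binomial-lattice backward induction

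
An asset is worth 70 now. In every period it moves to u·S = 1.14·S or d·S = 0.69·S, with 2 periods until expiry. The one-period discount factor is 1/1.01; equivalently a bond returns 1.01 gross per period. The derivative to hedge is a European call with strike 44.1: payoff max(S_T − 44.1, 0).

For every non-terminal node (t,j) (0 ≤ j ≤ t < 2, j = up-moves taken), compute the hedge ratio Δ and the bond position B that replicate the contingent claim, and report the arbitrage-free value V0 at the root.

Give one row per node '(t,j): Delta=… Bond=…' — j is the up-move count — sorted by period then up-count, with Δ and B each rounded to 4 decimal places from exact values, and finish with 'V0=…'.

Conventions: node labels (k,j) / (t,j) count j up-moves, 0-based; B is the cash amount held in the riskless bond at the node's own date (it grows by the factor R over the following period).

(0,0): Delta=0.9022 Bond=-35.5022
(1,0): Delta=0.5043 Bond=-16.6420
(1,1): Delta=1.0000 Bond=-43.6634
V0=27.6503

No-arbitrage ⇒ martingale measure with p* = (R−d)/(u−d) = 0.7111.
Payoffs at expiry: V(2,0)=0.0000, V(2,1)=10.9620, V(2,2)=46.8720
Node (1,0) S=48.3000: V=(p*·10.9620+(1−p*)·0.0000)/1.01=7.7180; Δ=(10.9620−0.0000)/(55.0620−33.3270)=0.5043; B=V−Δ·S=-16.6420
Node (1,1) S=79.8000: V=(p*·46.8720+(1−p*)·10.9620)/1.01=36.1366; Δ=(46.8720−10.9620)/(90.9720−55.0620)=1.0000; B=V−Δ·S=-43.6634
Node (0,0) S=70.0000: V=(p*·36.1366+(1−p*)·7.7180)/1.01=27.6503; Δ=(36.1366−7.7180)/(79.8000−48.3000)=0.9022; B=V−Δ·S=-35.5022
Check: Δ(0,0)·S0 + B(0,0) = 27.6503 = V0.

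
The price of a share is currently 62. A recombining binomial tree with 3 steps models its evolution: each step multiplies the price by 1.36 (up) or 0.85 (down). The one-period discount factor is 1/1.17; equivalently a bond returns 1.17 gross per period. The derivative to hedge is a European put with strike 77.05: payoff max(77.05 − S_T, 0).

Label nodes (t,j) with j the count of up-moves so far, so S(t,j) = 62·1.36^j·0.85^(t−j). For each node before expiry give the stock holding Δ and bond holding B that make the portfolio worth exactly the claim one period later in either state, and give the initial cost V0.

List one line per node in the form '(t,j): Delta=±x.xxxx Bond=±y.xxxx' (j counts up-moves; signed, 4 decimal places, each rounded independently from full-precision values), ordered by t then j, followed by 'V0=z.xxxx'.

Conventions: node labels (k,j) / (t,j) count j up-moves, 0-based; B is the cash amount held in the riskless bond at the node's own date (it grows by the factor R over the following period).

Risk-neutral probability p* = (R−d)/(u−d) = (1.17−0.85)/(1.36−0.85) = 0.6275.
At maturity the claim pays: V(3,0)=38.9743, V(3,1)=16.1288, V(3,2)=0.0000, V(3,3)=0.0000
(2,0): S=44.7950. Δ = (V_up−V_dn)/(S_up−S_dn) = (16.1288−38.9743)/(60.9212−38.0757) = -1.0000. V = [p*·16.1288 + (1−p*)·38.9743]/1.17 = 21.0597. B = V − Δ·S = 65.8547.
(2,1): S=71.6720. Δ = (V_up−V_dn)/(S_up−S_dn) = (0.0000−16.1288)/(97.4739−60.9212) = -0.4412. V = [p*·0.0000 + (1−p*)·16.1288]/1.17 = 5.1357. B = V − Δ·S = 36.7608.
(2,2): S=114.6752. Δ = (V_up−V_dn)/(S_up−S_dn) = (0.0000−0.0000)/(155.9583−97.4739) = 0.0000. V = [p*·0.0000 + (1−p*)·0.0000]/1.17 = 0.0000. B = V − Δ·S = 0.0000.
(1,0): S=52.7000. Δ = (V_up−V_dn)/(S_up−S_dn) = (5.1357−21.0597)/(71.6720−44.7950) = -0.5925. V = [p*·5.1357 + (1−p*)·21.0597]/1.17 = 9.4600. B = V − Δ·S = 40.6835.
(1,1): S=84.3200. Δ = (V_up−V_dn)/(S_up−S_dn) = (0.0000−5.1357)/(114.6752−71.6720) = -0.1194. V = [p*·0.0000 + (1−p*)·5.1357]/1.17 = 1.6353. B = V − Δ·S = 11.7053.
(0,0): S=62.0000. Δ = (V_up−V_dn)/(S_up−S_dn) = (1.6353−9.4600)/(84.3200−52.7000) = -0.2475. V = [p*·1.6353 + (1−p*)·9.4600]/1.17 = 3.8892. B = V − Δ·S = 19.2317.
Verification: the root portfolio costs Δ(0,0)·S0 + B(0,0) = 3.8892, matching V0.

(0,0): Delta=-0.2475 Bond=19.2317
(1,0): Delta=-0.5925 Bond=40.6835
(1,1): Delta=-0.1194 Bond=11.7053
(2,0): Delta=-1.0000 Bond=65.8547
(2,1): Delta=-0.4412 Bond=36.7608
(2,2): Delta=0.0000 Bond=0.0000
V0=3.8892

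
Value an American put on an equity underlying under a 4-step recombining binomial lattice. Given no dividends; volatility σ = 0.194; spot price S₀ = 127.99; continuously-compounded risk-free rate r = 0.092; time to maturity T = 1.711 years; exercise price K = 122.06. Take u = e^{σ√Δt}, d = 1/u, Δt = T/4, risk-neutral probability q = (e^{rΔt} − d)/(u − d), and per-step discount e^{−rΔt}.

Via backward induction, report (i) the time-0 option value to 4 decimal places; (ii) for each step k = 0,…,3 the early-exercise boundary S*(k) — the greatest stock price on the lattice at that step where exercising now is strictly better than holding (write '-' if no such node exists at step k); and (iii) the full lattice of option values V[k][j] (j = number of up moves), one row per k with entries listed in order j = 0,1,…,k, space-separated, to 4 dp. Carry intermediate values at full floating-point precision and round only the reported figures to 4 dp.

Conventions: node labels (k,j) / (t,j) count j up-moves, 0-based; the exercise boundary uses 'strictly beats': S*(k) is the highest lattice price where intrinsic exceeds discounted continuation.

params: Δt=0.42775 u=1.13528 d=0.88084 q=0.62607 e^(-rΔt)=0.96141
t_4 payoffs: 45.0120 22.7556 0.0000 0.0000 0.0000
t_3: node(3,0) S=87.4711 payoff=34.5889 vs cont=29.8787 → 34.5889 [stop]  node(3,1) S=112.7385 payoff=9.3215 vs cont=8.1807 → 9.3215 [stop]  node(3,2) S=145.3047 payoff=0.0000 vs cont=0.0000 → 0.0000 [wait]  node(3,3) S=187.2782 payoff=0.0000 vs cont=0.0000 → 0.0000 [wait]  ⇒ S*(3)=112.7385
t_2: node(2,0) S=99.3044 payoff=22.7556 vs cont=18.0454 → 22.7556 [stop]  node(2,1) S=127.9900 payoff=0.0000 vs cont=3.3511 → 3.3511 [wait]  node(2,2) S=164.9618 payoff=0.0000 vs cont=0.0000 → 0.0000 [wait]  ⇒ S*(2)=99.3044
t_1: node(1,0) S=112.7385 payoff=9.3215 vs cont=10.1977 → 10.1977 [wait]  node(1,1) S=145.3047 payoff=0.0000 vs cont=1.2047 → 1.2047 [wait]  ⇒ S*(1)=-
t_0: node(0,0) S=127.9900 payoff=0.0000 vs cont=4.3912 → 4.3912 [wait]  ⇒ S*(0)=-

price = 4.3912
boundary = - - 99.3044 112.7385
tree:
4.3912
10.1977 1.2047
22.7556 3.3511 0.0000
34.5889 9.3215 0.0000 0.0000
45.0120 22.7556 0.0000 0.0000 0.0000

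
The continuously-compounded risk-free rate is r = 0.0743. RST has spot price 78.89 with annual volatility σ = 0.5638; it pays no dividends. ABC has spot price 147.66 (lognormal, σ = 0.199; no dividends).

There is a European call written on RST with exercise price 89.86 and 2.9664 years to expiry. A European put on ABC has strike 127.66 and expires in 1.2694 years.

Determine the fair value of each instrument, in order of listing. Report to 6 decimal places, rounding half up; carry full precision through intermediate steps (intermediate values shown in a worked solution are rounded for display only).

[RST call K=89.86]
σ√T = 0.5638·√2.9664 = 0.971046
d₁ = (ln(S/K) + (r+σ²/2)T) / (σ√T) = (ln(78.89/89.86) + (0.0743+0.5638²/2)·2.9664) / 0.971046 = (-0.130198 + 0.691869) / 0.971046 = 0.578418
d₂ = d₁ − σ√T = 0.578418 − 0.971046 = -0.392628
e^{−rT} = 0.802195
N(d₁) = 0.718509,  N(d₂) = 0.347297
price = S·N(d₁) − K·e^{−rT}·N(d₂) = 56.683174 − 25.034988 = 31.648186
[ABC put K=127.66]
σ√T = 0.199·√1.2694 = 0.224209
d₁ = (ln(S/K) + (r+σ²/2)T) / (σ√T) = (ln(147.66/127.66) + (0.0743+0.199²/2)·1.2694) / 0.224209 = (0.145542 + 0.119451) / 0.224209 = 1.181904
d₂ = d₁ − σ√T = 1.181904 − 0.224209 = 0.957695
e^{−rT} = 0.909995
N(−d₁) = 0.118622,  N(−d₂) = 0.169108
price = K·e^{−rT}·N(−d₂) − S·N(−d₁) = 19.645294 − 17.515716 = 2.129578

price(RST call K=89.86) = 31.648186
price(ABC put K=127.66) = 2.129578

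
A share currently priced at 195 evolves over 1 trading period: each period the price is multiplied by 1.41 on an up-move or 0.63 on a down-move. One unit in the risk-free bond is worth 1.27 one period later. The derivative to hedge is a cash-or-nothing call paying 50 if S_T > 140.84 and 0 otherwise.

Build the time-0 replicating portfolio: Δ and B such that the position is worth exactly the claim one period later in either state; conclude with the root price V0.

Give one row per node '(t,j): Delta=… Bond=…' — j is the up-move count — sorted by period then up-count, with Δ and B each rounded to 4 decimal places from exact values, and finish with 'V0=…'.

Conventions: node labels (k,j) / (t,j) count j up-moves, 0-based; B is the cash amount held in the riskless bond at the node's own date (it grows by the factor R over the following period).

Risk-neutral probability p* = (R−d)/(u−d) = (1.27−0.63)/(1.41−0.63) = 0.8205.
Expiry values: V(1,0)=0.0000, V(1,1)=50.0000
Node (0,0) S=195.0000: V=(p*·50.0000+(1−p*)·0.0000)/1.27=32.3037; Δ=(50.0000−0.0000)/(274.9500−122.8500)=0.3287; B=V−Δ·S=-31.7989
Check: Δ(0,0)·S0 + B(0,0) = 32.3037 = V0.

(0,0): Delta=0.3287 Bond=-31.7989
V0=32.3037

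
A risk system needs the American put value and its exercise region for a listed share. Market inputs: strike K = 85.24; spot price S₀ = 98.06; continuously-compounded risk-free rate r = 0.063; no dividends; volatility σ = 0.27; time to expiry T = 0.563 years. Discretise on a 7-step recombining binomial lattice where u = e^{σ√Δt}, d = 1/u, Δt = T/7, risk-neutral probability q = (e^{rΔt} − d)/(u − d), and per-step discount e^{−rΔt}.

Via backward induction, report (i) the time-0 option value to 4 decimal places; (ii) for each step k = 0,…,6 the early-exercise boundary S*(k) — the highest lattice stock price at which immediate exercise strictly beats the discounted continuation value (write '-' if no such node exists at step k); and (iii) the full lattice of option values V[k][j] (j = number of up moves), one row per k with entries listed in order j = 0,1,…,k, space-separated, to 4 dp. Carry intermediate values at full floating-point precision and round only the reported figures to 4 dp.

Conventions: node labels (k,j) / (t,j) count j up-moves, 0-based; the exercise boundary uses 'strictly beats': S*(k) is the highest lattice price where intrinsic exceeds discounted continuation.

Δt=0.08043  u=1.07958  d=0.92629  q=0.51400  discount=0.99495
step 7 (expiry): payoffs max(K−S,0) = 27.8668 18.3720 7.3059 0.0000 0.0000 0.0000 0.0000 0.0000
step 6: (k=6,j=0): S=61.9389, K−S=23.3011, hold=22.8703 ⇒ V=23.3011 exercise | (k=6,j=1): S=72.1893, K−S=13.0507, hold=12.6198 ⇒ V=13.0507 exercise | (k=6,j=2): S=84.1361, K−S=1.1039, hold=3.5327 ⇒ V=3.5327 continue | (k=6,j=3): S=98.0600, K−S=0.0000, hold=0.0000 ⇒ V=0.0000 continue | (k=6,j=4): S=114.2882, K−S=0.0000, hold=0.0000 ⇒ V=0.0000 continue | (k=6,j=5): S=133.2020, K−S=0.0000, hold=0.0000 ⇒ V=0.0000 continue | (k=6,j=6): S=155.2459, K−S=0.0000, hold=0.0000 ⇒ V=0.0000 continue  boundary S*=72.1893
step 5: (k=5,j=0): S=66.8680, K−S=18.3720, hold=17.9412 ⇒ V=18.3720 exercise | (k=5,j=1): S=77.9341, K−S=7.3059, hold=8.1171 ⇒ V=8.1171 continue | (k=5,j=2): S=90.8316, K−S=0.0000, hold=1.7082 ⇒ V=1.7082 continue | (k=5,j=3): S=105.8636, K−S=0.0000, hold=0.0000 ⇒ V=0.0000 continue | (k=5,j=4): S=123.3832, K−S=0.0000, hold=0.0000 ⇒ V=0.0000 continue | (k=5,j=5): S=143.8022, K−S=0.0000, hold=0.0000 ⇒ V=0.0000 continue  boundary S*=66.8680
step 4: (k=4,j=0): S=72.1893, K−S=13.0507, hold=13.0347 ⇒ V=13.0507 exercise | (k=4,j=1): S=84.1361, K−S=1.1039, hold=4.7985 ⇒ V=4.7985 continue | (k=4,j=2): S=98.0600, K−S=0.0000, hold=0.8260 ⇒ V=0.8260 continue | (k=4,j=3): S=114.2882, K−S=0.0000, hold=0.0000 ⇒ V=0.0000 continue | (k=4,j=4): S=133.2020, K−S=0.0000, hold=0.0000 ⇒ V=0.0000 continue  boundary S*=72.1893
step 3: (k=3,j=0): S=77.9341, K−S=7.3059, hold=8.7645 ⇒ V=8.7645 continue | (k=3,j=1): S=90.8316, K−S=0.0000, hold=2.7427 ⇒ V=2.7427 continue | (k=3,j=2): S=105.8636, K−S=0.0000, hold=0.3994 ⇒ V=0.3994 continue | (k=3,j=3): S=123.3832, K−S=0.0000, hold=0.0000 ⇒ V=0.0000 continue  boundary S*=-
step 2: (k=2,j=0): S=84.1361, K−S=1.1039, hold=5.6406 ⇒ V=5.6406 continue | (k=2,j=1): S=98.0600, K−S=0.0000, hold=1.5304 ⇒ V=1.5304 continue | (k=2,j=2): S=114.2882, K−S=0.0000, hold=0.1931 ⇒ V=0.1931 continue  boundary S*=-
step 1: (k=1,j=0): S=90.8316, K−S=0.0000, hold=3.5101 ⇒ V=3.5101 continue | (k=1,j=1): S=105.8636, K−S=0.0000, hold=0.8388 ⇒ V=0.8388 continue  boundary S*=-
step 0: (k=0,j=0): S=98.0600, K−S=0.0000, hold=2.1263 ⇒ V=2.1263 continue  boundary S*=-

price = 2.1263
boundary = - - - - 72.1893 66.8680 72.1893
tree:
2.1263
3.5101 0.8388
5.6406 1.5304 0.1931
8.7645 2.7427 0.3994 0.0000
13.0507 4.7985 0.8260 0.0000 0.0000
18.3720 8.1171 1.7082 0.0000 0.0000 0.0000
23.3011 13.0507 3.5327 0.0000 0.0000 0.0000 0.0000
27.8668 18.3720 7.3059 0.0000 0.0000 0.0000 0.0000 0.0000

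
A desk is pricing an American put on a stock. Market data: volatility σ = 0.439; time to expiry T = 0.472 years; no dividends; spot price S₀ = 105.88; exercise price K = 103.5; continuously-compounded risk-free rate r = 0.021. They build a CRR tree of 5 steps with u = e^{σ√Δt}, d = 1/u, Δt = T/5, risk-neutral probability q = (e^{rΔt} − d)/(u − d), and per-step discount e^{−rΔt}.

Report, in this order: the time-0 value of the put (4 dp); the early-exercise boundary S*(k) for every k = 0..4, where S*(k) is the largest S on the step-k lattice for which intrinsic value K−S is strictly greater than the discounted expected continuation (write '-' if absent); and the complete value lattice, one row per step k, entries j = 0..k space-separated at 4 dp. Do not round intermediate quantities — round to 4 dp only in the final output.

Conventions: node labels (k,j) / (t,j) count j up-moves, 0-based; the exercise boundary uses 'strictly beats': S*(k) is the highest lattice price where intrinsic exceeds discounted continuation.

price = 11.5529
boundary = - - - 70.6447 80.8459
tree:
11.5529
17.0071 5.5406
24.1730 9.1155 1.5915
32.8553 14.6266 3.0297 0.0000
41.7692 22.6541 5.7677 0.0000 0.0000
49.5584 32.8553 10.9799 0.0000 0.0000 0.0000

Δt=0.09440, u=1.14440, d=0.87382, q=0.47366, disc=e^(-rΔt)=0.99802
k=5 terminal: V=max(K-S,0) → 49.5584 32.8553 10.9799 0.0000 0.0000 0.0000
k=4: j=0 S=61.7308 intr=41.7692 cont=41.5642 V=41.7692[EX]; j=1 S=80.8459 intr=22.6541 cont=22.4492 V=22.6541[EX]; j=2 S=105.8800 intr=0.0000 cont=5.7677 V=5.7677[hold]; j=3 S=138.6660 intr=0.0000 cont=0.0000 V=0.0000[hold]; j=4 S=181.6043 intr=0.0000 cont=0.0000 V=0.0000[hold]  S*(4)=80.8459
k=3: j=0 S=70.6447 intr=32.8553 cont=32.6503 V=32.8553[EX]; j=1 S=92.5201 intr=10.9799 cont=14.6266 V=14.6266[hold]; j=2 S=121.1691 intr=0.0000 cont=3.0297 V=3.0297[hold]; j=3 S=158.6894 intr=0.0000 cont=0.0000 V=0.0000[hold]  S*(3)=70.6447
k=2: j=0 S=80.8459 intr=22.6541 cont=24.1730 V=24.1730[hold]; j=1 S=105.8800 intr=0.0000 cont=9.1155 V=9.1155[hold]; j=2 S=138.6660 intr=0.0000 cont=1.5915 V=1.5915[hold]  S*(2)=-
k=1: j=0 S=92.5201 intr=10.9799 cont=17.0071 V=17.0071[hold]; j=1 S=121.1691 intr=0.0000 cont=5.5406 V=5.5406[hold]  S*(1)=-
k=0: j=0 S=105.8800 intr=0.0000 cont=11.5529 V=11.5529[hold]  S*(0)=-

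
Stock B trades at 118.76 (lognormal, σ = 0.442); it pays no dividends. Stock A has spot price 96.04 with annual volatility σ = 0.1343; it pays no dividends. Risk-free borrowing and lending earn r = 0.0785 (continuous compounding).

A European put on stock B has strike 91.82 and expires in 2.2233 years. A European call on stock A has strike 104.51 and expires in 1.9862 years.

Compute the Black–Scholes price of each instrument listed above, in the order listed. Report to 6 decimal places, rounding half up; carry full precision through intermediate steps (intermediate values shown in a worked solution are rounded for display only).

price(stock B put K=91.82) = 9.428648
price(stock A call K=104.51) = 10.790506

[stock B put K=91.82]
σ√T = 0.442·√2.2233 = 0.659054
d₁ = (ln(S/K) + (r+σ²/2)T) / (σ√T) = (ln(118.76/91.82) + (0.0785+0.442²/2)·2.2233) / 0.659054 = (0.257275 + 0.391705) / 0.659054 = 0.984714
d₂ = d₁ − σ√T = 0.984714 − 0.659054 = 0.325659
e^{−rT} = 0.839852
N(−d₁) = 0.162382,  N(−d₂) = 0.372341
price = K·e^{−rT}·N(−d₂) − S·N(−d₁) = 28.713178 − 19.284529 = 9.428648
[stock A call K=104.51]
σ√T = 0.1343·√1.9862 = 0.189272
d₁ = (ln(S/K) + (r+σ²/2)T) / (σ√T) = (ln(96.04/104.51) + (0.0785+0.1343²/2)·1.9862) / 0.189272 = (-0.084518 + 0.173829) / 0.189272 = 0.471863
d₂ = d₁ − σ√T = 0.471863 − 0.189272 = 0.282591
e^{−rT} = 0.855630
N(d₁) = 0.681488,  N(d₂) = 0.611255
price = S·N(d₁) − K·e^{−rT}·N(d₂) = 65.450091 − 54.659585 = 10.790506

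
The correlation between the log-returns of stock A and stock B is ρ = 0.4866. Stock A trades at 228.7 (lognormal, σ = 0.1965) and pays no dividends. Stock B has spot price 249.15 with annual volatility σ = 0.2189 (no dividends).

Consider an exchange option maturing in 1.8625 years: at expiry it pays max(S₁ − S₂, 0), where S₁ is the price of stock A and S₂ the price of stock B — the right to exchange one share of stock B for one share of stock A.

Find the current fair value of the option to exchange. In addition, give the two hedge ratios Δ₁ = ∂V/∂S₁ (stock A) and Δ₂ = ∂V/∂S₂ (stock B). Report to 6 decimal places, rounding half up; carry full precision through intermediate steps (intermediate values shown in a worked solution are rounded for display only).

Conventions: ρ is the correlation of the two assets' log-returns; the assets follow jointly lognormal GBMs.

exchange price = 18.362629
Δ1 = 0.439314
Δ2 = -0.329554

σ_eff = √(σ₁² + σ₂² − 2ρσ₁σ₂) = √(0.1965² + 0.2189² − 2·0.4866·0.1965·0.2189) = 0.211349
d₁ = (ln(S₁/S₂) + (q₂ − q₁ + σ_eff²/2)T) / (σ_eff√T) = (ln(228.7/249.15) + (0.0 − 0.0 + 0.022334)·1.8625) / 0.288435 = -0.152709
d₂ = d₁ − σ_eff√T = -0.152709 − 0.288435 = -0.441144
N(d₁) = 0.439314,  N(d₂) = 0.329554
V = S₁·e^{−q₁T}·N(d₁) − S₂·e^{−q₂T}·N(d₂) = 100.471102 − 82.108473 = 18.362629
Key observation: pricing in stock B-units makes this a unit-strike call on the ratio S₁/S₂ — the risk-free rate cancels and cannot affect the value.
Δ₁ = e^{−q₁T}·N(d₁) = 0.439314;  Δ₂ = −e^{−q₂T}·N(d₂) = -0.329554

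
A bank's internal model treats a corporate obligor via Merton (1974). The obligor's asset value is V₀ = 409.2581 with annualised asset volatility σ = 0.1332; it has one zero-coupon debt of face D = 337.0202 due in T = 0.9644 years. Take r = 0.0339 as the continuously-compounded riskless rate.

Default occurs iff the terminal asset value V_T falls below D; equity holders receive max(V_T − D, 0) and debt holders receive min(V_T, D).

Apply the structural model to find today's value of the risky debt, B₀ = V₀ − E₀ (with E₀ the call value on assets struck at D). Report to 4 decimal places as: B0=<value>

B0=325.3784

Work the structural quantities from V₀ = 409.2581 against face 337.0202:
d₁ = [ln(V₀/D) + (r + σ²/2)T] / (σ√T)
   = [ln(409.2581/337.0202) + (0.0339 + 0.5·0.1332²)·0.9644] / (0.1332·√0.9644)
   = [0.194203 + 0.041248] / 0.130808 = 1.799985
d₂ = d₁ − σ√T = 1.799985 − 0.130808 = 1.669177
N(d₁) = 0.964068,  N(d₂) = 0.952459,  e^(−rT) = 0.967835
E₀ = V₀·N(d₁) − D·e^(−rT)·N(d₂)
   = 409.2581·0.964068 − 337.0202·0.967835·0.952459 = 83.879697
B₀ = V₀ − E₀ = 409.2581 − 83.879697 = 325.378403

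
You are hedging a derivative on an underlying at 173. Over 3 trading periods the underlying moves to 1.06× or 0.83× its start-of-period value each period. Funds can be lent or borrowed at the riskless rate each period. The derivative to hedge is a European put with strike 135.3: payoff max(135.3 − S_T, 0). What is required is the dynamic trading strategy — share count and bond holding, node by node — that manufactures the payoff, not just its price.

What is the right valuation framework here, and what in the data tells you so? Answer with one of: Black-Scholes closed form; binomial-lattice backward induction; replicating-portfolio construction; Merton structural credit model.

Key observation: since the answer must list Δ and B at each node of the 1.06/0.83 lattice on 173, the replicating-portfolio method — solving the two-state system at every node — is the one that applies.

framework: replicating-portfolio construction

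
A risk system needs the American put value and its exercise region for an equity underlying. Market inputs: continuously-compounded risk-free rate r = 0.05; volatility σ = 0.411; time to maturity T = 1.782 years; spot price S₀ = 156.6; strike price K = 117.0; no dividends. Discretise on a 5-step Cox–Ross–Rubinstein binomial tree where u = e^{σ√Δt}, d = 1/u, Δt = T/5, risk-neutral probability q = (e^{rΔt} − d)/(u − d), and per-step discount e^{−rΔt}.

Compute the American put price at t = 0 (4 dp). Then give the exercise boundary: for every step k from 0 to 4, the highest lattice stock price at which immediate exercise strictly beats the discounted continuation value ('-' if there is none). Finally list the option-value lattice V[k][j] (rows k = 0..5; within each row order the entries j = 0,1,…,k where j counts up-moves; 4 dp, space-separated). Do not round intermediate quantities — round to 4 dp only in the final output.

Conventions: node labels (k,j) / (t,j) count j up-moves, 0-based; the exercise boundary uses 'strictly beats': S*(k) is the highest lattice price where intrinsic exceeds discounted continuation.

price = 9.9050
boundary = - - - 75.0086 58.6882
tree:
9.9050
16.5292 2.9652
26.8555 5.7521 0.0000
41.9914 11.1585 0.0000 0.0000
58.3118 21.6463 0.0000 0.0000 0.0000
71.0812 41.9914 0.0000 0.0000 0.0000 0.0000

Δt=0.35640  u=1.27809  d=0.78242  q=0.47524  discount=0.98234
step 5 (expiry): payoffs max(K−S,0) = 71.0812 41.9914 0.0000 0.0000 0.0000 0.0000
step 4: (k=4,j=0): S=58.6882, K−S=58.3118, hold=56.2453 ⇒ V=58.3118 exercise | (k=4,j=1): S=95.8675, K−S=21.1325, hold=21.6463 ⇒ V=21.6463 continue | (k=4,j=2): S=156.6000, K−S=0.0000, hold=0.0000 ⇒ V=0.0000 continue | (k=4,j=3): S=255.8068, K−S=0.0000, hold=0.0000 ⇒ V=0.0000 continue | (k=4,j=4): S=417.8616, K−S=0.0000, hold=0.0000 ⇒ V=0.0000 continue  boundary S*=58.6882
step 3: (k=3,j=0): S=75.0086, K−S=41.9914, hold=40.1647 ⇒ V=41.9914 exercise | (k=3,j=1): S=122.5269, K−S=0.0000, hold=11.1585 ⇒ V=11.1585 continue | (k=3,j=2): S=200.1483, K−S=0.0000, hold=0.0000 ⇒ V=0.0000 continue | (k=3,j=3): S=326.9432, K−S=0.0000, hold=0.0000 ⇒ V=0.0000 continue  boundary S*=75.0086
step 2: (k=2,j=0): S=95.8675, K−S=21.1325, hold=26.8555 ⇒ V=26.8555 continue | (k=2,j=1): S=156.6000, K−S=0.0000, hold=5.7521 ⇒ V=5.7521 continue | (k=2,j=2): S=255.8068, K−S=0.0000, hold=0.0000 ⇒ V=0.0000 continue  boundary S*=-
step 1: (k=1,j=0): S=122.5269, K−S=0.0000, hold=16.5292 ⇒ V=16.5292 continue | (k=1,j=1): S=200.1483, K−S=0.0000, hold=2.9652 ⇒ V=2.9652 continue  boundary S*=-
step 0: (k=0,j=0): S=156.6000, K−S=0.0000, hold=9.9050 ⇒ V=9.9050 continue  boundary S*=-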